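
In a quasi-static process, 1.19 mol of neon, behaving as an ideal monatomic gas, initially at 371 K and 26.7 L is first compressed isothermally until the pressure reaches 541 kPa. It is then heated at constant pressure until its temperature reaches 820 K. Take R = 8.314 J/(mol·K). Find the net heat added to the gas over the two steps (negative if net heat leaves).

6080 J

P₁ = nRT₁/V₁ = 1.19×8.314×371/26.7 = 137 kPa.
Step 1 — Isothermal: T stays 371 K; PV = const ⇒ V₂ = 6.78 L, P₂ = 541 kPa.
ΔU = 0 (ideal gas, T constant).
W = nRT ln(V₂/V₁) = 1.19×8.314×371×ln(0.254) = -5030 J.
Q = ΔU + W = -5030 J.
State after step 1: P = 541 kPa, V = 6.78 L, T = 371 K.
Step 2 — Isobaric: P stays 541 kPa; V/T = const ⇒ T₂ = 820 K, V₂ = 15.0 L.
W = PΔV = 541×(15.0−6.78) kPa·L = 4440 J.
ΔU = nCvΔT = 1.19×12.5×(820−371) = 6660 J.
Q = ΔU + W = nCpΔT = 11100 J.
Net over both steps: W = -586 J, Q = 6080 J, ΔU = 6660 J.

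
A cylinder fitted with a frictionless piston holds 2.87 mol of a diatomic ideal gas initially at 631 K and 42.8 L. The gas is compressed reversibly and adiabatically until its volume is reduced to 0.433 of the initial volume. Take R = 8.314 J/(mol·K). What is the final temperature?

882 K

P₁ = nRT₁/V₁ = 2.87×8.314×631/42.8 = 352 kPa.
Adiabatic: TV^(γ−1) = const ⇒ T₂ = 631×(2.31)^0.400 = 882 K; PV^γ = const ⇒ P₂ = 1140 kPa.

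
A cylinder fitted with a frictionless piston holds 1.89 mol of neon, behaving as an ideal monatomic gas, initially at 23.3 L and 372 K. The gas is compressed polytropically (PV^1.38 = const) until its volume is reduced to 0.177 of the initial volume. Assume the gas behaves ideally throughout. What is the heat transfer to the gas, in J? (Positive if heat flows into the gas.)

P₁ = nRT₁/V₁ = 1.89×8.314×372/23.3 = 251 kPa.
Polytropic n=1.38: T₂ = T₁(V₁/V₂)^(n−1) = 372×(5.65)^0.38 = 718 K; P₂ = P₁(V₁/V₂)^n = 2740 kPa.
W = (P₁V₁−P₂V₂)/(n−1) = (251×23.3−2740×4.12)/0.38 = -14300 J.
ΔU = nCvΔT = 1.89×12.5×(718−372) = 8160 J.
Q = ΔU + W = -6160 J.

-6160 J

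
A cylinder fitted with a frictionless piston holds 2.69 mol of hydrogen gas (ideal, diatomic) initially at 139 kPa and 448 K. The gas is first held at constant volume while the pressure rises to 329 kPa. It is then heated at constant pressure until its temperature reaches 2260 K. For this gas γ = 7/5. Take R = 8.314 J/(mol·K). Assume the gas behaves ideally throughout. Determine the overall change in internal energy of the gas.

101000 J

V₁ = nRT₁/P₁ = 2.69×8.314×448/139 = 72.1 L.
Step 1 — Isochoric: V stays 72.1 L; P/T = const ⇒ T₂ = 1060 K, P₂ = 329 kPa.
W = 0 (no volume change).
ΔU = nCvΔT = 2.69×20.8×(1060−448) = 34200 J.
Q = ΔU = 34200 J.
State after step 1: P = 329 kPa, V = 72.1 L, T = 1060 K.
Step 2 — Isobaric: P stays 329 kPa; V/T = const ⇒ T₂ = 2260 K, V₂ = 154 L.
W = PΔV = 329×(154−72.1) kPa·L = 26800 J.
ΔU = nCvΔT = 2.69×20.8×(2260−1060) = 67100 J.
Q = ΔU + W = nCpΔT = 93900 J.
Net over both steps: W = 26800 J, Q = 128000 J, ΔU = 101000 J.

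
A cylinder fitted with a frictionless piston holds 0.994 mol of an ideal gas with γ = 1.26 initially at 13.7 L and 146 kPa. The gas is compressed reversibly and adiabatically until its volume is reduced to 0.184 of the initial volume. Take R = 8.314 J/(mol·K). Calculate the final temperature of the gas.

376 K

T₁ = P₁V₁/(nR) = 146×13.7/(0.994×8.314) = 242 K.
Adiabatic: TV^(γ−1) = const ⇒ T₂ = 242×(5.43)^0.260 = 376 K; PV^γ = const ⇒ P₂ = 1230 kPa.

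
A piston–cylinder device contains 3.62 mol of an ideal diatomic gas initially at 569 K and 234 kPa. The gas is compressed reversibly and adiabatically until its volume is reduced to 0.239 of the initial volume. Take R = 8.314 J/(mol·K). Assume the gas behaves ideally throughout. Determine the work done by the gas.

-33100 J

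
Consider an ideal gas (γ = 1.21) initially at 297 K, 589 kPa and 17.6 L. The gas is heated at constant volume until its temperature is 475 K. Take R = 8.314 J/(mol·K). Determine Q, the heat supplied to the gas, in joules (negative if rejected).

29600 J

n = P₁V₁/(RT₁) = 589×17.6/(8.314×297) = 4.20 mol.
Isochoric: V stays 17.6 L; P/T = const ⇒ T₂ = 475 K, P₂ = 942 kPa.
W = 0 (no volume change).
ΔU = nCvΔT = 4.20×39.6×(475−297) = 29600 J.
Q = ΔU = 29600 J.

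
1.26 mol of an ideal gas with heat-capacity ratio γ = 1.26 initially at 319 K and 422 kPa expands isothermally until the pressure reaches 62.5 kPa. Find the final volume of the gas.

V₁ = nRT₁/P₁ = 1.26×8.314×319/422 = 7.92 L.
Isothermal: T stays 319 K; PV = const ⇒ V₂ = 53.5 L, P₂ = 62.5 kPa.

53.5 L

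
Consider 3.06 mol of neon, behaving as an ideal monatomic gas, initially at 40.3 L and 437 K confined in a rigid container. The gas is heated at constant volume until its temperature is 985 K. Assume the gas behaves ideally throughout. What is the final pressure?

622 kPa

P₁ = nRT₁/V₁ = 3.06×8.314×437/40.3 = 276 kPa.
Isochoric: V stays 40.3 L; P/T = const ⇒ T₂ = 985 K, P₂ = 622 kPa.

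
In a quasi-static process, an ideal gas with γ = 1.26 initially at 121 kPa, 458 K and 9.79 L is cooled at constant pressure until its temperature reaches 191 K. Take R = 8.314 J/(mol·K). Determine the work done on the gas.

691 J

n = P₁V₁/(RT₁) = 121×9.79/(8.314×458) = 0.311 mol.
Isobaric: P stays 121 kPa; V/T = const ⇒ T₂ = 191 K, V₂ = 4.08 L.
W = PΔV = 121×(4.08−9.79) kPa·L = -691 J.
Work done on the gas = −W_by = 691 J.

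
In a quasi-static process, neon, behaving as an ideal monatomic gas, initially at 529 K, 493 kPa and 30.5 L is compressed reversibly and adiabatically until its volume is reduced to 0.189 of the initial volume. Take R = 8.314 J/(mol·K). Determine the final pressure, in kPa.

7920 kPa

Adiabatic: TV^(γ−1) = const ⇒ T₂ = 529×(5.29)^0.667 = 1610 K; PV^γ = const ⇒ P₂ = 7920 kPa.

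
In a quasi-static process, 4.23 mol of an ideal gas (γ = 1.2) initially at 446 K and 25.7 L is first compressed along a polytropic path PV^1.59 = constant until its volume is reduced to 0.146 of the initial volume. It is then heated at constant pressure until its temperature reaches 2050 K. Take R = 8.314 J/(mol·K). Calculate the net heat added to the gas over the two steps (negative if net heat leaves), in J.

249000 J

P₁ = nRT₁/V₁ = 4.23×8.314×446/25.7 = 610 kPa.
Step 1 — Polytropic n=1.59: T₂ = T₁(V₁/V₂)^(n−1) = 446×(6.85)^0.59 = 1390 K; P₂ = P₁(V₁/V₂)^n = 13000 kPa.
W = (P₁V₁−P₂V₂)/(n−1) = (610×25.7−13000×3.75)/0.59 = -56100 J.
ΔU = nCvΔT = 4.23×41.6×(1390−446) = 166000 J.
Q = ΔU + W = 109000 J.
State after step 1: P = 13000 kPa, V = 3.75 L, T = 1390 K.
Step 2 — Isobaric: P stays 13000 kPa; V/T = const ⇒ T₂ = 2050 K, V₂ = 5.54 L.
W = PΔV = 13000×(5.54−3.75) kPa·L = 23300 J.
ΔU = nCvΔT = 4.23×41.6×(2050−1390) = 116000 J.
Q = ΔU + W = nCpΔT = 140000 J.
Net over both steps: W = -32900 J, Q = 249000 J, ΔU = 282000 J.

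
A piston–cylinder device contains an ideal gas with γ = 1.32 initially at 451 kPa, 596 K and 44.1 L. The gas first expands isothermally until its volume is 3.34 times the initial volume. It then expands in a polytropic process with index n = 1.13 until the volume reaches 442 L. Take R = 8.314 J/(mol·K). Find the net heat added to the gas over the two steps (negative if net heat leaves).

n = P₁V₁/(RT₁) = 451×44.1/(8.314×596) = 4.01 mol.
Step 1 — Isothermal: T stays 596 K; PV = const ⇒ V₂ = 147 L, P₂ = 135 kPa.
ΔU = 0 (ideal gas, T constant).
W = nRT ln(V₂/V₁) = 4.01×8.314×596×ln(3.34) = 24000 J.
Q = ΔU + W = 24000 J.
State after step 1: P = 135 kPa, V = 147 L, T = 596 K.
Step 2 — Polytropic n=1.13: T₂ = T₁(V₁/V₂)^(n−1) = 596×(0.333)^0.13 = 517 K; P₂ = P₁(V₁/V₂)^n = 39.0 kPa.
W = (P₁V₁−P₂V₂)/(n−1) = (135×147−39.0×442)/0.13 = 20400 J.
ΔU = nCvΔT = 4.01×26.0×(517−596) = -8270 J.
Q = ΔU + W = 12100 J.
Net over both steps: W = 44400 J, Q = 36100 J, ΔU = -8270 J.

36100 J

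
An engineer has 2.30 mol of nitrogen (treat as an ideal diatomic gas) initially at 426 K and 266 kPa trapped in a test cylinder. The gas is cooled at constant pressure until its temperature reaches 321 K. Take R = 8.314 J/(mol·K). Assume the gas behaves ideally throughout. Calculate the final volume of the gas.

23.1 L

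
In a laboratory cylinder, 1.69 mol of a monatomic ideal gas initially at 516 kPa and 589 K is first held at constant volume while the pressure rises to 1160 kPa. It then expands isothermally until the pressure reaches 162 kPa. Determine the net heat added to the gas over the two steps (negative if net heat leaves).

52100 J

V₁ = nRT₁/P₁ = 1.69×8.314×589/516 = 16.0 L.
Step 1 — Isochoric: V stays 16.0 L; P/T = const ⇒ T₂ = 1320 K, P₂ = 1160 kPa.
W = 0 (no volume change).
ΔU = nCvΔT = 1.69×12.5×(1320−589) = 15500 J.
Q = ΔU = 15500 J.
State after step 1: P = 1160 kPa, V = 16.0 L, T = 1320 K.
Step 2 — Isothermal: T stays 1320 K; PV = const ⇒ V₂ = 115 L, P₂ = 162 kPa.
ΔU = 0 (ideal gas, T constant).
W = nRT ln(V₂/V₁) = 1.69×8.314×1320×ln(7.16) = 36600 J.
Q = ΔU + W = 36600 J.
Net over both steps: W = 36600 J, Q = 52100 J, ΔU = 15500 J.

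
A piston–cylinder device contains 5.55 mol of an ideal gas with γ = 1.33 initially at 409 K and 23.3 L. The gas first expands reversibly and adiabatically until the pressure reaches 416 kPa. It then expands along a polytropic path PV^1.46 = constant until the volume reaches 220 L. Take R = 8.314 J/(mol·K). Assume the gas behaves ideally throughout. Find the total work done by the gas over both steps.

27900 J

P₁ = nRT₁/V₁ = 5.55×8.314×409/23.3 = 810 kPa.
Step 1 — Adiabatic: T₂/T₁ = (P₂/P₁)^((γ−1)/γ) ⇒ T₂ = 409×(0.514)^0.248 = 347 K; V₂ = 38.5 L.
ΔU = nCvΔT = 5.55×25.2×(347−409) = -8710 J.
Q = 0 for an adiabatic process, so W = −ΔU = 8710 J.
State after step 1: P = 416 kPa, V = 38.5 L, T = 347 K.
Step 2 — Polytropic n=1.46: T₂ = T₁(V₁/V₂)^(n−1) = 347×(0.175)^0.46 = 155 K; P₂ = P₁(V₁/V₂)^n = 32.6 kPa.
W = (P₁V₁−P₂V₂)/(n−1) = (416×38.5−32.6×220)/0.46 = 19200 J.
ΔU = nCvΔT = 5.55×25.2×(155−347) = -26700 J.
Q = ΔU + W = -7560 J.
Net over both steps: W = 27900 J, Q = -7560 J, ΔU = -35500 J.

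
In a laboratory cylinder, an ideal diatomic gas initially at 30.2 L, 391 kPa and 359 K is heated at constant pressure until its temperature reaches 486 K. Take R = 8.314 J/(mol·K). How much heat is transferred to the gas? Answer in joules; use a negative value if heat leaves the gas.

n = P₁V₁/(RT₁) = 391×30.2/(8.314×359) = 3.96 mol.
Isobaric: P stays 391 kPa; V/T = const ⇒ T₂ = 486 K, V₂ = 40.9 L.
W = PΔV = 391×(40.9−30.2) kPa·L = 4180 J.
ΔU = nCvΔT = 3.96×20.8×(486−359) = 10400 J.
Q = ΔU + W = nCpΔT = 14600 J.

14600 J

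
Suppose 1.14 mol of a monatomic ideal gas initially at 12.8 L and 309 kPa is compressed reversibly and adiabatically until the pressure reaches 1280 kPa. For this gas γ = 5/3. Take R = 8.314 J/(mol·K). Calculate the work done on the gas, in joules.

4540 J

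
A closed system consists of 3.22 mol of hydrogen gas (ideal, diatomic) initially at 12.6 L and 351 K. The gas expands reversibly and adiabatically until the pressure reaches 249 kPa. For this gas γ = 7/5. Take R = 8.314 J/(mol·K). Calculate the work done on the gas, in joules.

P₁ = nRT₁/V₁ = 3.22×8.314×351/12.6 = 746 kPa.
Adiabatic: T₂/T₁ = (P₂/P₁)^((γ−1)/γ) ⇒ T₂ = 351×(0.334)^0.286 = 257 K; V₂ = 27.6 L.
ΔU = nCvΔT = 3.22×20.8×(257−351) = -6320 J.
Q = 0 for an adiabatic process, so W = −ΔU = 6320 J.
Work done on the gas = −W_by = -6320 J.

-6320 J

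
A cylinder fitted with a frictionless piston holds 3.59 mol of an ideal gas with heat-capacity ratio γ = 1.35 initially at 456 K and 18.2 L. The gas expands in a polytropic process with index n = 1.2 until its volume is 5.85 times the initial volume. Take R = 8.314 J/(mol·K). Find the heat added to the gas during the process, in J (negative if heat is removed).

P₁ = nRT₁/V₁ = 3.59×8.314×456/18.2 = 748 kPa.
Polytropic n=1.2: T₂ = T₁(V₁/V₂)^(n−1) = 456×(0.171)^0.20 = 320 K; P₂ = P₁(V₁/V₂)^n = 89.8 kPa.
W = (P₁V₁−P₂V₂)/(n−1) = (748×18.2−89.8×106)/0.20 = 20300 J.
ΔU = nCvΔT = 3.59×23.8×(320−456) = -11600 J.
Q = ΔU + W = 8680 J.

8680 J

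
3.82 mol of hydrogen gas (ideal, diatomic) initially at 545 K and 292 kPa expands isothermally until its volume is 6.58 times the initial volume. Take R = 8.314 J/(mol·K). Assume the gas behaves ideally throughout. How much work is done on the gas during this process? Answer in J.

V₁ = nRT₁/P₁ = 3.82×8.314×545/292 = 59.3 L.
Isothermal: T stays 545 K; PV = const ⇒ V₂ = 390 L, P₂ = 44.4 kPa.
W = nRT ln(V₂/V₁) = 3.82×8.314×545×ln(6.58) = 32600 J.
Work done on the gas = −W_by = -32600 J.

-32600 J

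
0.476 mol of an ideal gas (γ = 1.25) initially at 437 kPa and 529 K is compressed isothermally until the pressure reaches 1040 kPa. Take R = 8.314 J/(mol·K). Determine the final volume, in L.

2.01 L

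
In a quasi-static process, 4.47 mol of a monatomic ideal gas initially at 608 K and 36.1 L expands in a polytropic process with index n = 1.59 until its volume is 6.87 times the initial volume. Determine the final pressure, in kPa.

29.2 kPa

P₁ = nRT₁/V₁ = 4.47×8.314×608/36.1 = 626 kPa.
Polytropic n=1.59: T₂ = T₁(V₁/V₂)^(n−1) = 608×(0.146)^0.59 = 195 K; P₂ = P₁(V₁/V₂)^n = 29.2 kPa.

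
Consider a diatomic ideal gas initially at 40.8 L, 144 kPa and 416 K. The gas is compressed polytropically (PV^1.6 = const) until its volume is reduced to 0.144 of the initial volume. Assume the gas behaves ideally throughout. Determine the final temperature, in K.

1330 K

Polytropic n=1.6: T₂ = T₁(V₁/V₂)^(n−1) = 416×(6.94)^0.60 = 1330 K; P₂ = P₁(V₁/V₂)^n = 3200 kPa.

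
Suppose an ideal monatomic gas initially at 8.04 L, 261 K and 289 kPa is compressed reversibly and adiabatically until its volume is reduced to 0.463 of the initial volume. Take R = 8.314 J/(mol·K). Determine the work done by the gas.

-2340 J

n = P₁V₁/(RT₁) = 289×8.04/(8.314×261) = 1.07 mol.
Adiabatic: TV^(γ−1) = const ⇒ T₂ = 261×(2.16)^0.667 = 436 K; PV^γ = const ⇒ P₂ = 1040 kPa.
ΔU = nCvΔT = 1.07×12.5×(436−261) = 2340 J.
Q = 0 for an adiabatic process, so W = −ΔU = -2340 J.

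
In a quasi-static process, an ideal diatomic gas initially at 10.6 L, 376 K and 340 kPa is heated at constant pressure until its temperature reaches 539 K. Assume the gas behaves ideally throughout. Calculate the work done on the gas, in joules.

n = P₁V₁/(RT₁) = 340×10.6/(8.314×376) = 1.15 mol.
Isobaric: P stays 340 kPa; V/T = const ⇒ T₂ = 539 K, V₂ = 15.2 L.
W = PΔV = 340×(15.2−10.6) kPa·L = 1560 J.
Work done on the gas = −W_by = -1560 J.

-1560 J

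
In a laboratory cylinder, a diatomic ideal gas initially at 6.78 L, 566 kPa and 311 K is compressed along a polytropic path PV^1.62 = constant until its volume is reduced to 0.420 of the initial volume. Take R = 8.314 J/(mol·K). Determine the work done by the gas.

-4410 J

n = P₁V₁/(RT₁) = 566×6.78/(8.314×311) = 1.48 mol.
Polytropic n=1.62: T₂ = T₁(V₁/V₂)^(n−1) = 311×(2.38)^0.62 = 533 K; P₂ = P₁(V₁/V₂)^n = 2310 kPa.
W = (P₁V₁−P₂V₂)/(n−1) = (566×6.78−2310×2.85)/0.62 = -4410 J.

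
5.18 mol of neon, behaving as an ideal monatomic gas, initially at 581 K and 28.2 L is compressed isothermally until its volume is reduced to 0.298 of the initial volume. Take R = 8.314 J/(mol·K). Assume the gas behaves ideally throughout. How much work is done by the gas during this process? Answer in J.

P₁ = nRT₁/V₁ = 5.18×8.314×581/28.2 = 887 kPa.
Isothermal: T stays 581 K; PV = const ⇒ V₂ = 8.40 L, P₂ = 2980 kPa.
W = nRT ln(V₂/V₁) = 5.18×8.314×581×ln(0.298) = -30300 J.

-30300 J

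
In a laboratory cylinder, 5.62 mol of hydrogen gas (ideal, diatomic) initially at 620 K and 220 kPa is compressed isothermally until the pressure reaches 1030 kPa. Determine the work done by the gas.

-44700 J

V₁ = nRT₁/P₁ = 5.62×8.314×620/220 = 132 L.
Isothermal: T stays 620 K; PV = const ⇒ V₂ = 28.1 L, P₂ = 1030 kPa.
W = nRT ln(V₂/V₁) = 5.62×8.314×620×ln(0.214) = -44700 J.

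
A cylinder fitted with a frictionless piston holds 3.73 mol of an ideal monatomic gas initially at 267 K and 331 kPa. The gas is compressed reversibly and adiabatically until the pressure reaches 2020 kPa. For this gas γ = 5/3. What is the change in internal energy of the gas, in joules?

V₁ = nRT₁/P₁ = 3.73×8.314×267/331 = 25.0 L.
Adiabatic: T₂/T₁ = (P₂/P₁)^((γ−1)/γ) ⇒ T₂ = 267×(6.10)^0.400 = 550 K; V₂ = 8.45 L.
For an ideal gas ΔU = nCvΔT with Cv = (3/2)R = 12.5 J/(mol·K).
ΔU = 3.73×12.5×(550−267) = 13200 J.

13200 J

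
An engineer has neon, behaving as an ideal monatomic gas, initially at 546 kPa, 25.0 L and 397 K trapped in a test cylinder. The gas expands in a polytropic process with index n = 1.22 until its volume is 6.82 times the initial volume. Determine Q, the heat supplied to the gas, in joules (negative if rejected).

14300 J

n = P₁V₁/(RT₁) = 546×25.0/(8.314×397) = 4.14 mol.
Polytropic n=1.22: T₂ = T₁(V₁/V₂)^(n−1) = 397×(0.147)^0.22 = 260 K; P₂ = P₁(V₁/V₂)^n = 52.5 kPa.
W = (P₁V₁−P₂V₂)/(n−1) = (546×25.0−52.5×170)/0.22 = 21400 J.
ΔU = nCvΔT = 4.14×12.5×(260−397) = -7050 J.
Q = ΔU + W = 14300 J.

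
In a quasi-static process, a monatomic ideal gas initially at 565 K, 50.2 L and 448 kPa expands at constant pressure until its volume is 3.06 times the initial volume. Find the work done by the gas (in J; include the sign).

46300 J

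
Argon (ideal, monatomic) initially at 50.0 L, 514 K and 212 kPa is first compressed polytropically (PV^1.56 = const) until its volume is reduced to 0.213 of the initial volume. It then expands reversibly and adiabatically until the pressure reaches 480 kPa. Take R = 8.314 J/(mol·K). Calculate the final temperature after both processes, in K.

n = P₁V₁/(RT₁) = 212×50.0/(8.314×514) = 2.48 mol.
Step 1 — Polytropic n=1.56: T₂ = T₁(V₁/V₂)^(n−1) = 514×(4.69)^0.56 = 1220 K; P₂ = P₁(V₁/V₂)^n = 2370 kPa.
W = (P₁V₁−P₂V₂)/(n−1) = (212×50.0−2370×10.7)/0.56 = -26100 J.
ΔU = nCvΔT = 2.48×12.5×(1220−514) = 21900 J.
Q = ΔU + W = -4170 J.
State after step 1: P = 2370 kPa, V = 10.7 L, T = 1220 K.
Step 2 — Adiabatic: T₂/T₁ = (P₂/P₁)^((γ−1)/γ) ⇒ T₂ = 1220×(0.203)^0.400 = 646 K; V₂ = 27.7 L.
ΔU = nCvΔT = 2.48×12.5×(646−1220) = -17800 J.
Q = 0 for an adiabatic process, so W = −ΔU = 17800 J.
Net over both steps: W = -8240 J, Q = -4170 J, ΔU = 4070 J.

646 K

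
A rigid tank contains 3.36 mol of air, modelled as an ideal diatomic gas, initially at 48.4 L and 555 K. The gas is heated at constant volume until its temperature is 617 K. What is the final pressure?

P₁ = nRT₁/V₁ = 3.36×8.314×555/48.4 = 320 kPa.
Isochoric: V stays 48.4 L; P/T = const ⇒ T₂ = 617 K, P₂ = 356 kPa.

356 kPa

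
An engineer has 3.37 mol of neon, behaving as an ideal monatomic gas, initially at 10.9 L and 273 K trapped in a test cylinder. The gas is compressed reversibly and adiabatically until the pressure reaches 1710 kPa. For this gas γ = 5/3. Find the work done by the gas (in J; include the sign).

P₁ = nRT₁/V₁ = 3.37×8.314×273/10.9 = 702 kPa.
Adiabatic: T₂/T₁ = (P₂/P₁)^((γ−1)/γ) ⇒ T₂ = 273×(2.44)^0.400 = 390 K; V₂ = 6.39 L.
ΔU = nCvΔT = 3.37×12.5×(390−273) = 4910 J.
Q = 0 for an adiabatic process, so W = −ΔU = -4910 J.

-4910 J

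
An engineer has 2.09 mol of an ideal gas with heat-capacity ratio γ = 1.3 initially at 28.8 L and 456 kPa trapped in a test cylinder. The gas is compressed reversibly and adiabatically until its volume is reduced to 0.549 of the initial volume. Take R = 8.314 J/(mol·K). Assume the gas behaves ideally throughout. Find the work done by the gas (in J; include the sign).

-8630 J

T₁ = P₁V₁/(nR) = 456×28.8/(2.09×8.314) = 756 K.
Adiabatic: TV^(γ−1) = const ⇒ T₂ = 756×(1.82)^0.300 = 905 K; PV^γ = const ⇒ P₂ = 994 kPa.
ΔU = nCvΔT = 2.09×27.7×(905−756) = 8630 J.
Q = 0 for an adiabatic process, so W = −ΔU = -8630 J.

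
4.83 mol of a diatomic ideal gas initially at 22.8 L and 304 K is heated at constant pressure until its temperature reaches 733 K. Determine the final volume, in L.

55.0 L

P₁ = nRT₁/V₁ = 4.83×8.314×304/22.8 = 535 kPa.
Isobaric: P stays 535 kPa; V/T = const ⇒ T₂ = 733 K, V₂ = 55.0 L.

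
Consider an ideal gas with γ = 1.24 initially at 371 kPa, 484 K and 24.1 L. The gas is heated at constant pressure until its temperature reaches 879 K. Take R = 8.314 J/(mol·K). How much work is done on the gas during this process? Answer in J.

-7300 J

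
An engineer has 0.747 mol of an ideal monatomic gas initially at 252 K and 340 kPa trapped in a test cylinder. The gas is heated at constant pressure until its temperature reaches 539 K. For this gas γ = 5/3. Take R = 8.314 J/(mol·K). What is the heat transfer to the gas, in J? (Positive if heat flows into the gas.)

4460 J

V₁ = nRT₁/P₁ = 0.747×8.314×252/340 = 4.60 L.
Isobaric: P stays 340 kPa; V/T = const ⇒ T₂ = 539 K, V₂ = 9.85 L.
W = PΔV = 340×(9.85−4.60) kPa·L = 1780 J.
ΔU = nCvΔT = 0.747×12.5×(539−252) = 2670 J.
Q = ΔU + W = nCpΔT = 4460 J.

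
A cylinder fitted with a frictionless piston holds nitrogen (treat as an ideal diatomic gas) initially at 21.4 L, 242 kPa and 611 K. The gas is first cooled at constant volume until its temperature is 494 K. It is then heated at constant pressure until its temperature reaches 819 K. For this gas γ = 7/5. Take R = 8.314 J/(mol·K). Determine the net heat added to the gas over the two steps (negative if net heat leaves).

7160 J

n = P₁V₁/(RT₁) = 242×21.4/(8.314×611) = 1.02 mol.
Step 1 — Isochoric: V stays 21.4 L; P/T = const ⇒ T₂ = 494 K, P₂ = 196 kPa.
W = 0 (no volume change).
ΔU = nCvΔT = 1.02×20.8×(494−611) = -2480 J.
Q = ΔU = -2480 J.
State after step 1: P = 196 kPa, V = 21.4 L, T = 494 K.
Step 2 — Isobaric: P stays 196 kPa; V/T = const ⇒ T₂ = 819 K, V₂ = 35.5 L.
W = PΔV = 196×(35.5−21.4) kPa·L = 2750 J.
ΔU = nCvΔT = 1.02×20.8×(819−494) = 6890 J.
Q = ΔU + W = nCpΔT = 9640 J.
Net over both steps: W = 2750 J, Q = 7160 J, ΔU = 4410 J.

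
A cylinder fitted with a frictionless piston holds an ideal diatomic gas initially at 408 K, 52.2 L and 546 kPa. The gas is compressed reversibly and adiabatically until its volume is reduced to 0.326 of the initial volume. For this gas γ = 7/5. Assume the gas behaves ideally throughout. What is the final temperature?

639 K

Adiabatic: TV^(γ−1) = const ⇒ T₂ = 408×(3.07)^0.400 = 639 K; PV^γ = const ⇒ P₂ = 2620 kPa.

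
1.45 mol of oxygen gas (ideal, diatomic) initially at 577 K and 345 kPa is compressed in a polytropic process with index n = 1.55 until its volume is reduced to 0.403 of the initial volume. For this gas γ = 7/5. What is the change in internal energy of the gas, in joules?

11300 J

V₁ = nRT₁/P₁ = 1.45×8.314×577/345 = 20.2 L.
Polytropic n=1.55: T₂ = T₁(V₁/V₂)^(n−1) = 577×(2.48)^0.55 = 951 K; P₂ = P₁(V₁/V₂)^n = 1410 kPa.
For an ideal gas ΔU = nCvΔT with Cv = (5/2)R = 20.8 J/(mol·K).
ΔU = 1.45×20.8×(951−577) = 11300 J.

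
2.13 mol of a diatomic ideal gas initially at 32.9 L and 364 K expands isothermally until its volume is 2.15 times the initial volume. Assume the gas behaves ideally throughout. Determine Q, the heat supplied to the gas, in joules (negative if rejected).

P₁ = nRT₁/V₁ = 2.13×8.314×364/32.9 = 196 kPa.
Isothermal: T stays 364 K; PV = const ⇒ V₂ = 70.7 L, P₂ = 91.1 kPa.
ΔU = 0 (ideal gas, T constant).
W = nRT ln(V₂/V₁) = 2.13×8.314×364×ln(2.15) = 4930 J.
Q = ΔU + W = 4930 J.

4930 J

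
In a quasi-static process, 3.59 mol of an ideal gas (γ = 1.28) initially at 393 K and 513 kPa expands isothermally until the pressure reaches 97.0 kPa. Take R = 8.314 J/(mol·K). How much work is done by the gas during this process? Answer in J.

19500 J

V₁ = nRT₁/P₁ = 3.59×8.314×393/513 = 22.9 L.
Isothermal: T stays 393 K; PV = const ⇒ V₂ = 121 L, P₂ = 97.0 kPa.
W = nRT ln(V₂/V₁) = 3.59×8.314×393×ln(5.29) = 19500 J.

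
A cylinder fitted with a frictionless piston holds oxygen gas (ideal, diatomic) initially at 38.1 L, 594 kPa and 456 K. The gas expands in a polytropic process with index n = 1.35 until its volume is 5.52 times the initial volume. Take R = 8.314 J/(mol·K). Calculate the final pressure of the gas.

59.2 kPa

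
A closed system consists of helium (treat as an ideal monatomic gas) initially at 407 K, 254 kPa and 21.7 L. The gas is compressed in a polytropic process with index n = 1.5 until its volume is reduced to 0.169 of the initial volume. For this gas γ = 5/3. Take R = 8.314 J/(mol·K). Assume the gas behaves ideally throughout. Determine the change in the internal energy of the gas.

n = P₁V₁/(RT₁) = 254×21.7/(8.314×407) = 1.63 mol.
Polytropic n=1.5: T₂ = T₁(V₁/V₂)^(n−1) = 407×(5.92)^0.50 = 990 K; P₂ = P₁(V₁/V₂)^n = 3660 kPa.
For an ideal gas ΔU = nCvΔT with Cv = (3/2)R = 12.5 J/(mol·K).
ΔU = 1.63×12.5×(990−407) = 11800 J.

11800 J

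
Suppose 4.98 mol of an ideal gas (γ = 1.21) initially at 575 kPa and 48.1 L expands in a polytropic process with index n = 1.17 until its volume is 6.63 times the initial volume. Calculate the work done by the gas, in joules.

T₁ = P₁V₁/(nR) = 575×48.1/(4.98×8.314) = 668 K.
Polytropic n=1.17: T₂ = T₁(V₁/V₂)^(n−1) = 668×(0.151)^0.17 = 484 K; P₂ = P₁(V₁/V₂)^n = 62.9 kPa.
W = (P₁V₁−P₂V₂)/(n−1) = (575×48.1−62.9×319)/0.17 = 44700 J.

44700 J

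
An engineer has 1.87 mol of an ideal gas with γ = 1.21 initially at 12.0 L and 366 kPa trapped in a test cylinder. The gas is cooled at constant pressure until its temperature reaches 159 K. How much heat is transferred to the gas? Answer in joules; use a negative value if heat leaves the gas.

-11100 J

T₁ = P₁V₁/(nR) = 366×12.0/(1.87×8.314) = 282 K.
Isobaric: P stays 366 kPa; V/T = const ⇒ T₂ = 159 K, V₂ = 6.75 L.
W = PΔV = 366×(6.75−12.0) kPa·L = -1920 J.
ΔU = nCvΔT = 1.87×39.6×(159−282) = -9140 J.
Q = ΔU + W = nCpΔT = -11100 J.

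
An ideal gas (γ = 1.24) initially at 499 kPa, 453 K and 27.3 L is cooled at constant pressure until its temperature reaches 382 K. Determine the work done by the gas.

-2140 J

n = P₁V₁/(RT₁) = 499×27.3/(8.314×453) = 3.62 mol.
Isobaric: P stays 499 kPa; V/T = const ⇒ T₂ = 382 K, V₂ = 23.0 L.
W = PΔV = 499×(23.0−27.3) kPa·L = -2140 J.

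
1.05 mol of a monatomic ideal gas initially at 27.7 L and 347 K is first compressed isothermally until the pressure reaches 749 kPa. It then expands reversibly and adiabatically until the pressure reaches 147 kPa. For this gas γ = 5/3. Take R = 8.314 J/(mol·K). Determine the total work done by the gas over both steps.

-3650 J

P₁ = nRT₁/V₁ = 1.05×8.314×347/27.7 = 109 kPa.
Step 1 — Isothermal: T stays 347 K; PV = const ⇒ V₂ = 4.04 L, P₂ = 749 kPa.
ΔU = 0 (ideal gas, T constant).
W = nRT ln(V₂/V₁) = 1.05×8.314×347×ln(0.146) = -5830 J.
Q = ΔU + W = -5830 J.
State after step 1: P = 749 kPa, V = 4.04 L, T = 347 K.
Step 2 — Adiabatic: T₂/T₁ = (P₂/P₁)^((γ−1)/γ) ⇒ T₂ = 347×(0.196)^0.400 = 181 K; V₂ = 10.7 L.
ΔU = nCvΔT = 1.05×12.5×(181−347) = -2170 J.
Q = 0 for an adiabatic process, so W = −ΔU = 2170 J.
Net over both steps: W = -3650 J, Q = -5830 J, ΔU = -2170 J.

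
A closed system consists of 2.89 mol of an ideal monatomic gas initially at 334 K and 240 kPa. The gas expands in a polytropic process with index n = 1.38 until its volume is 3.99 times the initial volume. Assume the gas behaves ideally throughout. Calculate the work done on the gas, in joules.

-8640 J

V₁ = nRT₁/P₁ = 2.89×8.314×334/240 = 33.4 L.
Polytropic n=1.38: T₂ = T₁(V₁/V₂)^(n−1) = 334×(0.251)^0.38 = 197 K; P₂ = P₁(V₁/V₂)^n = 35.6 kPa.
W = (P₁V₁−P₂V₂)/(n−1) = (240×33.4−35.6×133)/0.38 = 8640 J.
Work done on the gas = −W_by = -8640 J.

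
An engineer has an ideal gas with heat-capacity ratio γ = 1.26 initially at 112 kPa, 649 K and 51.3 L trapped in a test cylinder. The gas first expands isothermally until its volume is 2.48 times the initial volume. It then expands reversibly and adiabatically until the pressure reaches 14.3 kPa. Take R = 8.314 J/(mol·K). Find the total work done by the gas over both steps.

n = P₁V₁/(RT₁) = 112×51.3/(8.314×649) = 1.06 mol.
Step 1 — Isothermal: T stays 649 K; PV = const ⇒ V₂ = 127 L, P₂ = 45.2 kPa.
ΔU = 0 (ideal gas, T constant).
W = nRT ln(V₂/V₁) = 1.06×8.314×649×ln(2.48) = 5220 J.
Q = ΔU + W = 5220 J.
State after step 1: P = 45.2 kPa, V = 127 L, T = 649 K.
Step 2 — Adiabatic: T₂/T₁ = (P₂/P₁)^((γ−1)/γ) ⇒ T₂ = 649×(0.317)^0.206 = 512 K; V₂ = 317 L.
ΔU = nCvΔT = 1.06×32.0×(512−649) = -4670 J.
Q = 0 for an adiabatic process, so W = −ΔU = 4670 J.
Net over both steps: W = 9890 J, Q = 5220 J, ΔU = -4670 J.

9890 J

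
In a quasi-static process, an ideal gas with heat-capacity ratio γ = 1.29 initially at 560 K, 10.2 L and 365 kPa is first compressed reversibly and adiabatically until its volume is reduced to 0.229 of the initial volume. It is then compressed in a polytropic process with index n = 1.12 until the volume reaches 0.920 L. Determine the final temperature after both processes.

960 K

n = P₁V₁/(RT₁) = 365×10.2/(8.314×560) = 0.800 mol.
Step 1 — Adiabatic: TV^(γ−1) = const ⇒ T₂ = 560×(4.37)^0.290 = 859 K; PV^γ = const ⇒ P₂ = 2440 kPa.
ΔU = nCvΔT = 0.800×28.7×(859−560) = 6850 J.
Q = 0 for an adiabatic process, so W = −ΔU = -6850 J.
State after step 1: P = 2440 kPa, V = 2.34 L, T = 859 K.
Step 2 — Polytropic n=1.12: T₂ = T₁(V₁/V₂)^(n−1) = 859×(2.54)^0.12 = 960 K; P₂ = P₁(V₁/V₂)^n = 6940 kPa.
W = (P₁V₁−P₂V₂)/(n−1) = (2440×2.34−6940×0.920)/0.12 = -5630 J.
ΔU = nCvΔT = 0.800×28.7×(960−859) = 2330 J.
Q = ΔU + W = -3300 J.
Net over both steps: W = -12500 J, Q = -3300 J, ΔU = 9180 J.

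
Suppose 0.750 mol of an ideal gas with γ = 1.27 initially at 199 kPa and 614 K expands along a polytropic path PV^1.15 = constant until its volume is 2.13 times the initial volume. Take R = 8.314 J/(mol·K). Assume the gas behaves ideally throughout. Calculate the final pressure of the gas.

83.4 kPa

V₁ = nRT₁/P₁ = 0.750×8.314×614/199 = 19.2 L.
Polytropic n=1.15: T₂ = T₁(V₁/V₂)^(n−1) = 614×(0.469)^0.15 = 548 K; P₂ = P₁(V₁/V₂)^n = 83.4 kPa.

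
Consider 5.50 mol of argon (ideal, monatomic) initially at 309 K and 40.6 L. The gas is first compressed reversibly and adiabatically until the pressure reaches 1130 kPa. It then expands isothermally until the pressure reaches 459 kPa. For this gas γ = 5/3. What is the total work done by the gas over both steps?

7640 J

P₁ = nRT₁/V₁ = 5.50×8.314×309/40.6 = 348 kPa.
Step 1 — Adiabatic: T₂/T₁ = (P₂/P₁)^((γ−1)/γ) ⇒ T₂ = 309×(3.25)^0.400 = 495 K; V₂ = 20.0 L.
ΔU = nCvΔT = 5.50×12.5×(495−309) = 12800 J.
Q = 0 for an adiabatic process, so W = −ΔU = -12800 J.
State after step 1: P = 1130 kPa, V = 20.0 L, T = 495 K.
Step 2 — Isothermal: T stays 495 K; PV = const ⇒ V₂ = 49.3 L, P₂ = 459 kPa.
ΔU = 0 (ideal gas, T constant).
W = nRT ln(V₂/V₁) = 5.50×8.314×495×ln(2.46) = 20400 J.
Q = ΔU + W = 20400 J.
Net over both steps: W = 7640 J, Q = 20400 J, ΔU = 12800 J.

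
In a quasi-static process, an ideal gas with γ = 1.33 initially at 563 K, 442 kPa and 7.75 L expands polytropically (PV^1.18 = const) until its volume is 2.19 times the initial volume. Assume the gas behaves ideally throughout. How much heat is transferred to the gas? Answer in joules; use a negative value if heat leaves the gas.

1140 J

n = P₁V₁/(RT₁) = 442×7.75/(8.314×563) = 0.732 mol.
Polytropic n=1.18: T₂ = T₁(V₁/V₂)^(n−1) = 563×(0.457)^0.18 = 489 K; P₂ = P₁(V₁/V₂)^n = 175 kPa.
W = (P₁V₁−P₂V₂)/(n−1) = (442×7.75−175×17.0)/0.18 = 2500 J.
ΔU = nCvΔT = 0.732×25.2×(489−563) = -1370 J.
Q = ΔU + W = 1140 J.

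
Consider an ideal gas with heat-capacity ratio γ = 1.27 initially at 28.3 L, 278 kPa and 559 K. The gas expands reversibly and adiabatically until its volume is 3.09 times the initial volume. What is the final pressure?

66.3 kPa

Adiabatic: TV^(γ−1) = const ⇒ T₂ = 559×(0.324)^0.270 = 412 K; PV^γ = const ⇒ P₂ = 66.3 kPa.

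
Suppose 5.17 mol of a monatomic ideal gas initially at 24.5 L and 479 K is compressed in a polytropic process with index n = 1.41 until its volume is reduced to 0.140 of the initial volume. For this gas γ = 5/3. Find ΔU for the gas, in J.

P₁ = nRT₁/V₁ = 5.17×8.314×479/24.5 = 840 kPa.
Polytropic n=1.41: T₂ = T₁(V₁/V₂)^(n−1) = 479×(7.14)^0.41 = 1070 K; P₂ = P₁(V₁/V₂)^n = 13400 kPa.
For an ideal gas ΔU = nCvΔT with Cv = (3/2)R = 12.5 J/(mol·K).
ΔU = 5.17×12.5×(1070−479) = 38300 J.

38300 J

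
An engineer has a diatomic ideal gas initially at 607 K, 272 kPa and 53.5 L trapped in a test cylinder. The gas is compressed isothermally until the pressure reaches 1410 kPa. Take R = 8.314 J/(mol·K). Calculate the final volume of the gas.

10.3 L

Isothermal: T stays 607 K; PV = const ⇒ V₂ = 10.3 L, P₂ = 1410 kPa.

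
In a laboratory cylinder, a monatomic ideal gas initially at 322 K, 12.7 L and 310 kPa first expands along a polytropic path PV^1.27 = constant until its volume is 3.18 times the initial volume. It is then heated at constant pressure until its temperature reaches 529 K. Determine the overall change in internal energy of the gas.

n = P₁V₁/(RT₁) = 310×12.7/(8.314×322) = 1.47 mol.
Step 1 — Polytropic n=1.27: T₂ = T₁(V₁/V₂)^(n−1) = 322×(0.314)^0.27 = 236 K; P₂ = P₁(V₁/V₂)^n = 71.3 kPa.
W = (P₁V₁−P₂V₂)/(n−1) = (310×12.7−71.3×40.4)/0.27 = 3910 J.
ΔU = nCvΔT = 1.47×12.5×(236−322) = -1580 J.
Q = ΔU + W = 2330 J.
State after step 1: P = 71.3 kPa, V = 40.4 L, T = 236 K.
Step 2 — Isobaric: P stays 71.3 kPa; V/T = const ⇒ T₂ = 529 K, V₂ = 90.7 L.
W = PΔV = 71.3×(90.7−40.4) kPa·L = 3590 J.
ΔU = nCvΔT = 1.47×12.5×(529−236) = 5380 J.
Q = ΔU + W = nCpΔT = 8970 J.
Net over both steps: W = 7500 J, Q = 11300 J, ΔU = 3800 J.

3800 J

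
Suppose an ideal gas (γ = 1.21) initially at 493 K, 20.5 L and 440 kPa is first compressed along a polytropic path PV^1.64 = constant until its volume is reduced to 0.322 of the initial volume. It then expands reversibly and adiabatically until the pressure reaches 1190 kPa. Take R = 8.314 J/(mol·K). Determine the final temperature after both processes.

876 K

n = P₁V₁/(RT₁) = 440×20.5/(8.314×493) = 2.20 mol.
Step 1 — Polytropic n=1.64: T₂ = T₁(V₁/V₂)^(n−1) = 493×(3.11)^0.64 = 1020 K; P₂ = P₁(V₁/V₂)^n = 2820 kPa.
W = (P₁V₁−P₂V₂)/(n−1) = (440×20.5−2820×6.60)/0.64 = -15000 J.
ΔU = nCvΔT = 2.20×39.6×(1020−493) = 45800 J.
Q = ΔU + W = 30700 J.
State after step 1: P = 2820 kPa, V = 6.60 L, T = 1020 K.
Step 2 — Adiabatic: T₂/T₁ = (P₂/P₁)^((γ−1)/γ) ⇒ T₂ = 1020×(0.422)^0.174 = 876 K; V₂ = 13.5 L.
ΔU = nCvΔT = 2.20×39.6×(876−1020) = -12300 J.
Q = 0 for an adiabatic process, so W = −ΔU = 12300 J.
Net over both steps: W = -2670 J, Q = 30700 J, ΔU = 33400 J.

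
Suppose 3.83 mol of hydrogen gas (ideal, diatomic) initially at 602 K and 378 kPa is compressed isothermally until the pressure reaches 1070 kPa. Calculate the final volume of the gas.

V₁ = nRT₁/P₁ = 3.83×8.314×602/378 = 50.7 L.
Isothermal: T stays 602 K; PV = const ⇒ V₂ = 17.9 L, P₂ = 1070 kPa.

17.9 L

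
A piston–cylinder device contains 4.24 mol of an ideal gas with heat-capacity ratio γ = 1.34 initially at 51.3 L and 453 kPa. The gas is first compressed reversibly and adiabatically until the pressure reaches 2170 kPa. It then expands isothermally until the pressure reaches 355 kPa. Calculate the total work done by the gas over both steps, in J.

T₁ = P₁V₁/(nR) = 453×51.3/(4.24×8.314) = 659 K.
Step 1 — Adiabatic: T₂/T₁ = (P₂/P₁)^((γ−1)/γ) ⇒ T₂ = 659×(4.79)^0.254 = 981 K; V₂ = 15.9 L.
ΔU = nCvΔT = 4.24×24.5×(981−659) = 33400 J.
Q = 0 for an adiabatic process, so W = −ΔU = -33400 J.
State after step 1: P = 2170 kPa, V = 15.9 L, T = 981 K.
Step 2 — Isothermal: T stays 981 K; PV = const ⇒ V₂ = 97.4 L, P₂ = 355 kPa.
ΔU = 0 (ideal gas, T constant).
W = nRT ln(V₂/V₁) = 4.24×8.314×981×ln(6.11) = 62600 J.
Q = ΔU + W = 62600 J.
Net over both steps: W = 29200 J, Q = 62600 J, ΔU = 33400 J.

29200 J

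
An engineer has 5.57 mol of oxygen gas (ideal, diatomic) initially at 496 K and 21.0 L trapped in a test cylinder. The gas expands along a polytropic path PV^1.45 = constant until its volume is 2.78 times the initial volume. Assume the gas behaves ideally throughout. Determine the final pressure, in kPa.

P₁ = nRT₁/V₁ = 5.57×8.314×496/21.0 = 1090 kPa.
Polytropic n=1.45: T₂ = T₁(V₁/V₂)^(n−1) = 496×(0.360)^0.45 = 313 K; P₂ = P₁(V₁/V₂)^n = 248 kPa.

248 kPa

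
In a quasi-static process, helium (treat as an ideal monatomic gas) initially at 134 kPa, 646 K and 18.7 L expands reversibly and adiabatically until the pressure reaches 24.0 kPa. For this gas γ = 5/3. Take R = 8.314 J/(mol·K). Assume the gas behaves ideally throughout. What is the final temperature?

325 K

Adiabatic: T₂/T₁ = (P₂/P₁)^((γ−1)/γ) ⇒ T₂ = 646×(0.179)^0.400 = 325 K; V₂ = 52.5 L.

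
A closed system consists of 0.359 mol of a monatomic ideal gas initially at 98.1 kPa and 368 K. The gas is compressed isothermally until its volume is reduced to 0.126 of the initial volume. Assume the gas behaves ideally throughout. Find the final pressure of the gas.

779 kPa

V₁ = nRT₁/P₁ = 0.359×8.314×368/98.1 = 11.2 L.
Isothermal: T stays 368 K; PV = const ⇒ V₂ = 1.41 L, P₂ = 779 kPa.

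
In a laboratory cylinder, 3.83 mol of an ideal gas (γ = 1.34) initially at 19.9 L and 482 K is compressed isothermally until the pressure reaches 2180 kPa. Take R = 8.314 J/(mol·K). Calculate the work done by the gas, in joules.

-15900 J

P₁ = nRT₁/V₁ = 3.83×8.314×482/19.9 = 771 kPa.
Isothermal: T stays 482 K; PV = const ⇒ V₂ = 7.04 L, P₂ = 2180 kPa.
W = nRT ln(V₂/V₁) = 3.83×8.314×482×ln(0.354) = -15900 J.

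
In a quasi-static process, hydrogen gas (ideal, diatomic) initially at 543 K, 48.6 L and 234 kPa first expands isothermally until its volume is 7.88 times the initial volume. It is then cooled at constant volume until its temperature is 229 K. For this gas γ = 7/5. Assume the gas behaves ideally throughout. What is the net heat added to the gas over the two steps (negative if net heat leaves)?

n = P₁V₁/(RT₁) = 234×48.6/(8.314×543) = 2.52 mol.
Step 1 — Isothermal: T stays 543 K; PV = const ⇒ V₂ = 383 L, P₂ = 29.7 kPa.
ΔU = 0 (ideal gas, T constant).
W = nRT ln(V₂/V₁) = 2.52×8.314×543×ln(7.88) = 23500 J.
Q = ΔU + W = 23500 J.
State after step 1: P = 29.7 kPa, V = 383 L, T = 543 K.
Step 2 — Isochoric: V stays 383 L; P/T = const ⇒ T₂ = 229 K, P₂ = 12.5 kPa.
W = 0 (no volume change).
ΔU = nCvΔT = 2.52×20.8×(229−543) = -16400 J.
Q = ΔU = -16400 J.
Net over both steps: W = 23500 J, Q = 7040 J, ΔU = -16400 J.

7040 J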